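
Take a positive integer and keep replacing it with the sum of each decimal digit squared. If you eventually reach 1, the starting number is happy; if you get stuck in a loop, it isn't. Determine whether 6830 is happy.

happy

6830 → 6² + 8² + 3² + 0² = 36 + 64 + 9 + 0 = 109
109 → 1² + 0² + 9² = 1 + 0 + 81 = 82
82 → 8² + 2² = 64 + 4 = 68
68 → 6² + 8² = 36 + 64 = 100
100 → 1² + 0² + 0² = 1 + 0 + 0 = 1  — reached 1.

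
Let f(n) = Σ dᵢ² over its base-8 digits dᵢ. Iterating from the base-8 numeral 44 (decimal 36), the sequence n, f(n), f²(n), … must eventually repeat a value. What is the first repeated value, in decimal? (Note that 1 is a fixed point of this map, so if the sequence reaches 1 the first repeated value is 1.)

36 = (4,4)_8 → 4² + 4² = 16 + 16 = 32
32 = (4,0)_8 → 4² + 0² = 16 + 0 = 16
16 = (2,0)_8 → 2² + 0² = 4 + 0 = 4
4 = (4)_8 → 4² = 16  — 16 already appeared earlier.

16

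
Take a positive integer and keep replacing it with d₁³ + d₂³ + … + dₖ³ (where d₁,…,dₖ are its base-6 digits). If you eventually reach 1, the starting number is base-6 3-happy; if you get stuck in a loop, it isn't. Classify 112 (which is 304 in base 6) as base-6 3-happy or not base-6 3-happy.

base-6 3-happy

112 = (3,0,4)_6 → 91
91 = (2,3,1)_6 → 36
36 = (1,0,0)_6 → 1  — reached 1.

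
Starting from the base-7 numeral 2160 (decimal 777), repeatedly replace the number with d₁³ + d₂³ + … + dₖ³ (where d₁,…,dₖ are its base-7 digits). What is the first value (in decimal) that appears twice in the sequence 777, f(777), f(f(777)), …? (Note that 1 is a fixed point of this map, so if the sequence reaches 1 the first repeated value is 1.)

777 = (2,1,6,0)_7 → 2³ + 1³ + 6³ + 0³ = 225
225 = (4,4,1)_7 → 4³ + 4³ + 1³ = 129
129 = (2,4,3)_7 → 2³ + 4³ + 3³ = 99
99 = (2,0,1)_7 → 2³ + 0³ + 1³ = 9
9 = (1,2)_7 → 1³ + 2³ = 9  — 9 already appeared earlier.

9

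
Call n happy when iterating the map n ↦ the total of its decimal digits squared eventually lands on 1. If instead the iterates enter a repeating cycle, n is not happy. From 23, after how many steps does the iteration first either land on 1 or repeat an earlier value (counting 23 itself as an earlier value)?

3

23 → 2² + 3² = 4 + 9 = 13
13 → 1² + 3² = 1 + 9 = 10
10 → 1² + 0² = 1 + 0 = 1  — reached 1.
That took 3 steps.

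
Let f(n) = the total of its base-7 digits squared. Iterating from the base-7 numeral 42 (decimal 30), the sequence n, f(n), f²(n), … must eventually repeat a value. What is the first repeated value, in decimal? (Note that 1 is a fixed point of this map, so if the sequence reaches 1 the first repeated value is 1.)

2

30 = (4,2)_7 → 4² + 2² = 16 + 4 = 20
20 = (2,6)_7 → 2² + 6² = 4 + 36 = 40
40 = (5,5)_7 → 5² + 5² = 25 + 25 = 50
50 = (1,0,1)_7 → 1² + 0² + 1² = 1 + 0 + 1 = 2
2 = (2)_7 → 2² = 4
4 = (4)_7 → 4² = 16
16 = (2,2)_7 → 2² + 2² = 4 + 4 = 8
8 = (1,1)_7 → 1² + 1² = 1 + 1 = 2  — 2 already appeared earlier.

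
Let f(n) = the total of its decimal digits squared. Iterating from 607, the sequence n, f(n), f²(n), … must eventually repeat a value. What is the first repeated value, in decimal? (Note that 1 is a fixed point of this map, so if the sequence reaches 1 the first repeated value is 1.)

89

607 → 6² + 0² + 7² = 85
85 → 8² + 5² = 89
89 → 8² + 9² = 145
145 → 1² + 4² + 5² = 42
42 → 4² + 2² = 20
20 → 2² + 0² = 4
4 → 4² = 16
16 → 1² + 6² = 37
37 → 3² + 7² = 58
58 → 5² + 8² = 89  — 89 already appeared earlier.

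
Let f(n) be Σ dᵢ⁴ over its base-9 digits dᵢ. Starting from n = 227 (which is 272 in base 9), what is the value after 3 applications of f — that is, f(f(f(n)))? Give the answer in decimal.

227 = (2,7,2)_9 → 2⁴ + 7⁴ + 2⁴ = 2433
2433 = (3,3,0,3)_9 → 3⁴ + 3⁴ + 0⁴ + 3⁴ = 243
243 = (3,0,0)_9 → 3⁴ + 0⁴ + 0⁴ = 81

81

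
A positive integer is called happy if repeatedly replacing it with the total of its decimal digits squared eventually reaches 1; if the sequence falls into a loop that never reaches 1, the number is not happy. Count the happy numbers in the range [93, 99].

93: 93 → 90 → 81 → 65 → 61 → 37 → 58 → 89 → 145 → 42 → 20 → 4 → 16 → 37  — not happy
94: 94 → 97 → 130 → 10 → 1  — happy
95: 95 → 106 → 37 → 58 → 89 → 145 → 42 → 20 → 4 → 16 → 37  — not happy
96: 96 → 117 → 51 → 26 → 40 → 16 → 37 → 58 → 89 → 145 → 42 → 20 → 4 → 16  — not happy
97: 97 → 130 → 10 → 1  — happy
98: 98 → 145 → 42 → 20 → 4 → 16 → 37 → 58 → 89 → 145  — not happy
99: 99 → 162 → 41 → 17 → 50 → 25 → 29 → 85 → 89 → 145 → 42 → 20 → 4 → 16 → 37 → 58 → 89  — not happy
happy: 94, 97

2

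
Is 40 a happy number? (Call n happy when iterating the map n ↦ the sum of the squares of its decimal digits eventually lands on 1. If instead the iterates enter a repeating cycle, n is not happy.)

40 → 16
16 → 37
37 → 58
58 → 89
89 → 145
145 → 42
42 → 20
20 → 4
4 → 16  — 16 already seen; the sequence cycles without reaching 1.

not happy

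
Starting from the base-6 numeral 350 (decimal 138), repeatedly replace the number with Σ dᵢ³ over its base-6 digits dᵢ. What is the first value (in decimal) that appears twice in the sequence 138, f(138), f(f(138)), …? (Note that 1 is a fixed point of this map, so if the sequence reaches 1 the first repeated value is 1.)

138 = (3,5,0)_6 → 3³ + 5³ + 0³ = 152
152 = (4,1,2)_6 → 4³ + 1³ + 2³ = 73
73 = (2,0,1)_6 → 2³ + 0³ + 1³ = 9
9 = (1,3)_6 → 1³ + 3³ = 28
28 = (4,4)_6 → 4³ + 4³ = 128
128 = (3,3,2)_6 → 3³ + 3³ + 2³ = 62
62 = (1,4,2)_6 → 1³ + 4³ + 2³ = 73  — 73 already appeared earlier.

73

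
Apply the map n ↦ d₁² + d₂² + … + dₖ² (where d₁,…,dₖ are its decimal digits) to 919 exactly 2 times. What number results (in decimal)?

46

919 → 163
163 → 46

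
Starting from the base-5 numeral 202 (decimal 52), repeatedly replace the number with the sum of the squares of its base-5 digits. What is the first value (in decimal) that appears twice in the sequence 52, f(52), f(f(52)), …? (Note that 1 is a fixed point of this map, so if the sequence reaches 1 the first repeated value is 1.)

52 = (2,0,2)_5 → 2² + 0² + 2² = 8
8 = (1,3)_5 → 1² + 3² = 10
10 = (2,0)_5 → 2² + 0² = 4
4 = (4)_5 → 4² = 16
16 = (3,1)_5 → 3² + 1² = 10  — 10 already appeared earlier.

10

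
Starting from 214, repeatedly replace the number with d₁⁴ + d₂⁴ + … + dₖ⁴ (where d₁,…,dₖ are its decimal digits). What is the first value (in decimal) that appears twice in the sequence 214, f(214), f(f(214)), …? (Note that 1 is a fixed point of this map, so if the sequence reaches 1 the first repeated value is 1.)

214 → 2⁴ + 1⁴ + 4⁴ = 16 + 1 + 256 = 273
273 → 2⁴ + 7⁴ + 3⁴ = 16 + 2401 + 81 = 2498
2498 → 2⁴ + 4⁴ + 9⁴ + 8⁴ = 16 + 256 + 6561 + 4096 = 10929
10929 → 1⁴ + 0⁴ + 9⁴ + 2⁴ + 9⁴ = 1 + 0 + 6561 + 16 + 6561 = 13139
13139 → 1⁴ + 3⁴ + 1⁴ + 3⁴ + 9⁴ = 1 + 81 + 1 + 81 + 6561 = 6725
6725 → 6⁴ + 7⁴ + 2⁴ + 5⁴ = 1296 + 2401 + 16 + 625 = 4338
4338 → 4⁴ + 3⁴ + 3⁴ + 8⁴ = 256 + 81 + 81 + 4096 = 4514
4514 → 4⁴ + 5⁴ + 1⁴ + 4⁴ = 256 + 625 + 1 + 256 = 1138
1138 → 1⁴ + 1⁴ + 3⁴ + 8⁴ = 1 + 1 + 81 + 4096 = 4179
4179 → 4⁴ + 1⁴ + 7⁴ + 9⁴ = 256 + 1 + 2401 + 6561 = 9219
9219 → 9⁴ + 2⁴ + 1⁴ + 9⁴ = 6561 + 16 + 1 + 6561 = 13139  — 13139 already appeared earlier.

13139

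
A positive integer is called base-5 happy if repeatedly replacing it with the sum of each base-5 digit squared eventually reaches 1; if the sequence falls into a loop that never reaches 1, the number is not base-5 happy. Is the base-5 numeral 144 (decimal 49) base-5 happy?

49 = (1,4,4)_5 → 1² + 4² + 4² = 1 + 16 + 16 = 33
33 = (1,1,3)_5 → 1² + 1² + 3² = 1 + 1 + 9 = 11
11 = (2,1)_5 → 2² + 1² = 4 + 1 = 5
5 = (1,0)_5 → 1² + 0² = 1 + 0 = 1  — reached 1.

base-5 happy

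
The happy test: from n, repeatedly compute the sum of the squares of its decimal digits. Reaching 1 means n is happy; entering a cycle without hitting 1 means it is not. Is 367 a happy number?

happy

367 → 3² + 6² + 7² = 94
94 → 9² + 4² = 97
97 → 9² + 7² = 130
130 → 1² + 3² + 0² = 10
10 → 1² + 0² = 1  — reached 1.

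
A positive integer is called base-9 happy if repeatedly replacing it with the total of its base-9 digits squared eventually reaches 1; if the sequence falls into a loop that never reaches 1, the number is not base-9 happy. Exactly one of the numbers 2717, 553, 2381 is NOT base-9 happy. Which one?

2381

2717: 2717 → 125 → 81 → 1  — reaches 1 (base-9 happy)
553: 553 → 101 → 9 → 1  — reaches 1 (base-9 happy)
2381: 2381 → 47 → 29 → 13 → 17 → 65 → 53 → 89 → 65  — repeats 65 (not base-9 happy)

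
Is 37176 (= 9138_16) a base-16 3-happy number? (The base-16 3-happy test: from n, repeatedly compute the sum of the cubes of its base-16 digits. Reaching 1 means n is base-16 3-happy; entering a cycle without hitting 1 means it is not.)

not base-16 3-happy

37176 = (9,1,3,8)_16 → 9³ + 1³ + 3³ + 8³ = 1269
1269 = (4,15,5)_16 → 4³ + 15³ + 5³ = 3564
3564 = (13,14,12)_16 → 13³ + 14³ + 12³ = 6669
6669 = (1,10,0,13)_16 → 1³ + 10³ + 0³ + 13³ = 3198
3198 = (12,7,14)_16 → 12³ + 7³ + 14³ = 4815
4815 = (1,2,12,15)_16 → 1³ + 2³ + 12³ + 15³ = 5112
5112 = (1,3,15,8)_16 → 1³ + 3³ + 15³ + 8³ = 3915
3915 = (15,4,11)_16 → 15³ + 4³ + 11³ = 4770
4770 = (1,2,10,2)_16 → 1³ + 2³ + 10³ + 2³ = 1017
1017 = (3,15,9)_16 → 3³ + 15³ + 9³ = 4131
4131 = (1,0,2,3)_16 → 1³ + 0³ + 2³ + 3³ = 36
36 = (2,4)_16 → 2³ + 4³ = 72
72 = (4,8)_16 → 4³ + 8³ = 576
576 = (2,4,0)_16 → 2³ + 4³ + 0³ = 72  — 72 already seen; the sequence cycles without reaching 1.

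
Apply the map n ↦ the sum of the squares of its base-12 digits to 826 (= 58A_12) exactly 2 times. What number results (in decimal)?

91

826 = (5,8,10)_12 → 5² + 8² + 10² = 25 + 64 + 100 = 189
189 = (1,3,9)_12 → 1² + 3² + 9² = 1 + 9 + 81 = 91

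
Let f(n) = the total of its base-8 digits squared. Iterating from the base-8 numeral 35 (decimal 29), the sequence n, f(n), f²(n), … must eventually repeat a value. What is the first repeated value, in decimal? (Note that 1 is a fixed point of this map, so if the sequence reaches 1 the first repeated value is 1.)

20

29 = (3,5)_8 → 3² + 5² = 9 + 25 = 34
34 = (4,2)_8 → 4² + 2² = 16 + 4 = 20
20 = (2,4)_8 → 2² + 4² = 4 + 16 = 20  — 20 already appeared earlier.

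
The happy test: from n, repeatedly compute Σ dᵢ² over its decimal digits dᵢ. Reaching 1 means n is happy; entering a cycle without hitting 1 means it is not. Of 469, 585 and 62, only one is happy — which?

469

469: 469 → 133 → 19 → 82 → 68 → 100 → 1  — reaches 1 (happy)
585: 585 → 114 → 18 → 65 → 61 → 37 → 58 → 89 → 145 → 42 → 20 → 4 → 16 → 37  — repeats 37 (not happy)
62: 62 → 40 → 16 → 37 → 58 → 89 → 145 → 42 → 20 → 4 → 16  — repeats 16 (not happy)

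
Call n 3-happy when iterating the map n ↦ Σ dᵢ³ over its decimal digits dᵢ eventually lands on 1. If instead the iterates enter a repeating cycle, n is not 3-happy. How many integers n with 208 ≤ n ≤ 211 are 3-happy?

208: 208 → 520 → 133 → 55 → 250 → 133  (repeats 133)
209: 209 → 737 → 713 → 371 → 371  (repeats 371)
210: 210 → 9 → 729 → 1080 → 513 → 153 → 153  (repeats 153)
211: 211 → 10 → 1  (reaches 1)
3-happy: 211

1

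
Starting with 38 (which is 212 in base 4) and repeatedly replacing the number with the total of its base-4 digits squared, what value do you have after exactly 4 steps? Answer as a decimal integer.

38 = (2,1,2)_4 → 2² + 1² + 2² = 9
9 = (2,1)_4 → 2² + 1² = 5
5 = (1,1)_4 → 1² + 1² = 2
2 = (2)_4 → 2² = 4

4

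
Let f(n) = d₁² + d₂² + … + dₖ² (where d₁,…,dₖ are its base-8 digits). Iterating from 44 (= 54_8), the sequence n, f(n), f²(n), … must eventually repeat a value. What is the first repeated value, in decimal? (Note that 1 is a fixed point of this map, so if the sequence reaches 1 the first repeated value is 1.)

26

44 = (5,4)_8 → 5² + 4² = 41
41 = (5,1)_8 → 5² + 1² = 26
26 = (3,2)_8 → 3² + 2² = 13
13 = (1,5)_8 → 1² + 5² = 26  — 26 already appeared earlier.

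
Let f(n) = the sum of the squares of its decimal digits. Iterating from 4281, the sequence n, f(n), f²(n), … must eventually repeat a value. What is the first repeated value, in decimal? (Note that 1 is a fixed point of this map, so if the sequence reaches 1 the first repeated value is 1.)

89

4281 → 85
85 → 89
89 → 145
145 → 42
42 → 20
20 → 4
4 → 16
16 → 37
37 → 58
58 → 89  — 89 already appeared earlier.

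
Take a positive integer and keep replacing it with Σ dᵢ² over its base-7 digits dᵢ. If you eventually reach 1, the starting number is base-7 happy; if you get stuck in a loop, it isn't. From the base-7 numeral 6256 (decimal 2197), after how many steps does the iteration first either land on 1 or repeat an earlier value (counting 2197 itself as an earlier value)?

2197 = (6,2,5,6)_7 → 6² + 2² + 5² + 6² = 36 + 4 + 25 + 36 = 101
101 = (2,0,3)_7 → 2² + 0² + 3² = 4 + 0 + 9 = 13
13 = (1,6)_7 → 1² + 6² = 1 + 36 = 37
37 = (5,2)_7 → 5² + 2² = 25 + 4 = 29
29 = (4,1)_7 → 4² + 1² = 16 + 1 = 17
17 = (2,3)_7 → 2² + 3² = 4 + 9 = 13  — 13 repeats.
That took 6 steps.

6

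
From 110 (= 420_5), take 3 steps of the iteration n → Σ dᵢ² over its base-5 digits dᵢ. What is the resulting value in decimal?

10

110 = (4,2,0)_5 → 4² + 2² + 0² = 20
20 = (4,0)_5 → 4² + 0² = 16
16 = (3,1)_5 → 3² + 1² = 10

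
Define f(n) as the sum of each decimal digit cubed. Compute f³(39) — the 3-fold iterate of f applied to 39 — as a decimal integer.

39 → 3³ + 9³ = 27 + 729 = 756
756 → 7³ + 5³ + 6³ = 343 + 125 + 216 = 684
684 → 6³ + 8³ + 4³ = 216 + 512 + 64 = 792

792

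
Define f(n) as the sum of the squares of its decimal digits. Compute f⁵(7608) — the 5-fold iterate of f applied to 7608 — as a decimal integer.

7608 → 7² + 6² + 0² + 8² = 49 + 36 + 0 + 64 = 149
149 → 1² + 4² + 9² = 1 + 16 + 81 = 98
98 → 9² + 8² = 81 + 64 = 145
145 → 1² + 4² + 5² = 1 + 16 + 25 = 42
42 → 4² + 2² = 16 + 4 = 20

20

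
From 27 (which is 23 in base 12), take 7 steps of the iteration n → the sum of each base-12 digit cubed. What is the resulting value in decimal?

190

27 = (2,3)_12 → 35
35 = (2,11)_12 → 1339
1339 = (9,3,7)_12 → 1099
1099 = (7,7,7)_12 → 1029
1029 = (7,1,9)_12 → 1073
1073 = (7,5,5)_12 → 593
593 = (4,1,5)_12 → 190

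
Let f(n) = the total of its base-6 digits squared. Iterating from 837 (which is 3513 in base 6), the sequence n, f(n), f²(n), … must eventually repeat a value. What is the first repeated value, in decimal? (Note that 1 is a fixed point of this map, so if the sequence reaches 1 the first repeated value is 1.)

1

837 = (3,5,1,3)_6 → 3² + 5² + 1² + 3² = 9 + 25 + 1 + 9 = 44
44 = (1,1,2)_6 → 1² + 1² + 2² = 1 + 1 + 4 = 6
6 = (1,0)_6 → 1² + 0² = 1 + 0 = 1  — reached the fixed point 1.
1 → 1, so 1 is the first repeated value.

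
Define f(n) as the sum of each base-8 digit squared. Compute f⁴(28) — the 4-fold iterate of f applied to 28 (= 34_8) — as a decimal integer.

25

28 = (3,4)_8 → 3² + 4² = 9 + 16 = 25
25 = (3,1)_8 → 3² + 1² = 9 + 1 = 10
10 = (1,2)_8 → 1² + 2² = 1 + 4 = 5
5 = (5)_8 → 5² = 25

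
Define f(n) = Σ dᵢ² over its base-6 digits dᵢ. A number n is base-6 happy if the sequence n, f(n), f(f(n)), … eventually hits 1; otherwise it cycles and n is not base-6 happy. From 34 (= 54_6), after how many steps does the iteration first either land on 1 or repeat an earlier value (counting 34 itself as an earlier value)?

34 = (5,4)_6 → 5² + 4² = 25 + 16 = 41
41 = (1,0,5)_6 → 1² + 0² + 5² = 1 + 0 + 25 = 26
26 = (4,2)_6 → 4² + 2² = 16 + 4 = 20
20 = (3,2)_6 → 3² + 2² = 9 + 4 = 13
13 = (2,1)_6 → 2² + 1² = 4 + 1 = 5
5 = (5)_6 → 5² = 25
25 = (4,1)_6 → 4² + 1² = 16 + 1 = 17
17 = (2,5)_6 → 2² + 5² = 4 + 25 = 29
29 = (4,5)_6 → 4² + 5² = 16 + 25 = 41  — 41 repeats.
That took 9 steps.

9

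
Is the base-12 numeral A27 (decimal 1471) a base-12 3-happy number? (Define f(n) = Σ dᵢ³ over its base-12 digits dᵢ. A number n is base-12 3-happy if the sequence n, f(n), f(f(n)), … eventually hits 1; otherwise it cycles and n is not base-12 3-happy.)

not base-12 3-happy

1471 = (10,2,7)_12 → 10³ + 2³ + 7³ = 1351
1351 = (9,4,7)_12 → 9³ + 4³ + 7³ = 1136
1136 = (7,10,8)_12 → 7³ + 10³ + 8³ = 1855
1855 = (1,0,10,7)_12 → 1³ + 0³ + 10³ + 7³ = 1344
1344 = (9,4,0)_12 → 9³ + 4³ + 0³ = 793
793 = (5,6,1)_12 → 5³ + 6³ + 1³ = 342
342 = (2,4,6)_12 → 2³ + 4³ + 6³ = 288
288 = (2,0,0)_12 → 2³ + 0³ + 0³ = 8
8 = (8)_12 → 8³ = 512
512 = (3,6,8)_12 → 3³ + 6³ + 8³ = 755
755 = (5,2,11)_12 → 5³ + 2³ + 11³ = 1464
1464 = (10,2,0)_12 → 10³ + 2³ + 0³ = 1008
1008 = (7,0,0)_12 → 7³ + 0³ + 0³ = 343
343 = (2,4,7)_12 → 2³ + 4³ + 7³ = 415
415 = (2,10,7)_12 → 2³ + 10³ + 7³ = 1351  — 1351 already seen; the sequence cycles without reaching 1.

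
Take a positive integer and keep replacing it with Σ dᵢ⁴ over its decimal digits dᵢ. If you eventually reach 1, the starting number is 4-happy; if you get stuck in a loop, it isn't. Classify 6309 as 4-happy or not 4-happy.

not 4-happy

6309 → 6⁴ + 3⁴ + 0⁴ + 9⁴ = 7938
7938 → 7⁴ + 9⁴ + 3⁴ + 8⁴ = 13139
13139 → 1⁴ + 3⁴ + 1⁴ + 3⁴ + 9⁴ = 6725
6725 → 6⁴ + 7⁴ + 2⁴ + 5⁴ = 4338
4338 → 4⁴ + 3⁴ + 3⁴ + 8⁴ = 4514
4514 → 4⁴ + 5⁴ + 1⁴ + 4⁴ = 1138
1138 → 1⁴ + 1⁴ + 3⁴ + 8⁴ = 4179
4179 → 4⁴ + 1⁴ + 7⁴ + 9⁴ = 9219
9219 → 9⁴ + 2⁴ + 1⁴ + 9⁴ = 13139  — 13139 already seen; the sequence cycles without reaching 1.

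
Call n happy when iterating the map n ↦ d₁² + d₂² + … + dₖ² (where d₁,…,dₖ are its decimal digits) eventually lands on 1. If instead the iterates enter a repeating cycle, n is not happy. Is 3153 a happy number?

3153 → 3² + 1² + 5² + 3² = 44
44 → 4² + 4² = 32
32 → 3² + 2² = 13
13 → 1² + 3² = 10
10 → 1² + 0² = 1  — reached 1.

happy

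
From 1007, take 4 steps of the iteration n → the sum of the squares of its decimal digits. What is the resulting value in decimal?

85

1007 → 1² + 0² + 0² + 7² = 1 + 0 + 0 + 49 = 50
50 → 5² + 0² = 25 + 0 = 25
25 → 2² + 5² = 4 + 25 = 29
29 → 2² + 9² = 4 + 81 = 85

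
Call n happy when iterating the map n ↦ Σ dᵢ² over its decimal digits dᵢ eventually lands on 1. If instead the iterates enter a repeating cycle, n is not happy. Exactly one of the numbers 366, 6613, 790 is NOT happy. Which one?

366: 366 → 81 → 65 → 61 → 37 → 58 → 89 → 145 → 42 → 20 → 4 → 16 → 37  — repeats 37 (not happy)
6613: 6613 → 82 → 68 → 100 → 1  — reaches 1 (happy)
790: 790 → 130 → 10 → 1  — reaches 1 (happy)

366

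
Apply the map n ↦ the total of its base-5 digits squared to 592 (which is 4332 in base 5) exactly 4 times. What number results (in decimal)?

16

592 = (4,3,3,2)_5 → 38
38 = (1,2,3)_5 → 14
14 = (2,4)_5 → 20
20 = (4,0)_5 → 16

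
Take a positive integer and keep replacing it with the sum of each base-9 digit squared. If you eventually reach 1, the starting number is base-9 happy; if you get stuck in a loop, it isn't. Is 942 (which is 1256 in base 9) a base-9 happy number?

942 = (1,2,5,6)_9 → 66
66 = (7,3)_9 → 58
58 = (6,4)_9 → 52
52 = (5,7)_9 → 74
74 = (8,2)_9 → 68
68 = (7,5)_9 → 74  — 74 already seen; the sequence cycles without reaching 1.

not base-9 happy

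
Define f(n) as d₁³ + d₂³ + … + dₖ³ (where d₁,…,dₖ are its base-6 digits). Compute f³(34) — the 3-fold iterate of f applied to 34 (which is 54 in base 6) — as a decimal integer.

92

34 = (5,4)_6 → 5³ + 4³ = 125 + 64 = 189
189 = (5,1,3)_6 → 5³ + 1³ + 3³ = 125 + 1 + 27 = 153
153 = (4,1,3)_6 → 4³ + 1³ + 3³ = 64 + 1 + 27 = 92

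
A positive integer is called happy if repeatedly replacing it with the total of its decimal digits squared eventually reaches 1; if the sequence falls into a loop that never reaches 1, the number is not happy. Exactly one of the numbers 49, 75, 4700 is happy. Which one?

49: 49 → 97 → 130 → 10 → 1  — reaches 1 (happy)
75: 75 → 74 → 65 → 61 → 37 → 58 → 89 → 145 → 42 → 20 → 4 → 16 → 37  — repeats 37 (not happy)
4700: 4700 → 65 → 61 → 37 → 58 → 89 → 145 → 42 → 20 → 4 → 16 → 37  — repeats 37 (not happy)

49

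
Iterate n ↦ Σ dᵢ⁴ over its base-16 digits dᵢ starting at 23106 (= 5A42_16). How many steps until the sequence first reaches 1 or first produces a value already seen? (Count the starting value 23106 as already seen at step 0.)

23106 = (5,10,4,2)_16 → 5⁴ + 10⁴ + 4⁴ + 2⁴ = 10897
10897 = (2,10,9,1)_16 → 2⁴ + 10⁴ + 9⁴ + 1⁴ = 16578
16578 = (4,0,12,2)_16 → 4⁴ + 0⁴ + 12⁴ + 2⁴ = 21008
21008 = (5,2,1,0)_16 → 5⁴ + 2⁴ + 1⁴ + 0⁴ = 642
642 = (2,8,2)_16 → 2⁴ + 8⁴ + 2⁴ = 4128
4128 = (1,0,2,0)_16 → 1⁴ + 0⁴ + 2⁴ + 0⁴ = 17
17 = (1,1)_16 → 1⁴ + 1⁴ = 2
2 = (2)_16 → 2⁴ = 16
16 = (1,0)_16 → 1⁴ + 0⁴ = 1  — reached 1.
That took 9 steps.

9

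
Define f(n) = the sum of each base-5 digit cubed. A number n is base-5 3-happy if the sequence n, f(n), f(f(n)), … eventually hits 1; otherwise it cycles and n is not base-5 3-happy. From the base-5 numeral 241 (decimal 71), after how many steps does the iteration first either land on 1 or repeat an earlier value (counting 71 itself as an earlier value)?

71 = (2,4,1)_5 → 73
73 = (2,4,3)_5 → 99
99 = (3,4,4)_5 → 155
155 = (1,1,1,0)_5 → 3
3 = (3)_5 → 27
27 = (1,0,2)_5 → 9
9 = (1,4)_5 → 65
65 = (2,3,0)_5 → 35
35 = (1,2,0)_5 → 9  — 9 repeats.
That took 9 steps.

9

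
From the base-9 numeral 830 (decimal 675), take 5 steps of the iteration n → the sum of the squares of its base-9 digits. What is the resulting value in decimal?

65

675 = (8,3,0)_9 → 8² + 3² + 0² = 73
73 = (8,1)_9 → 8² + 1² = 65
65 = (7,2)_9 → 7² + 2² = 53
53 = (5,8)_9 → 5² + 8² = 89
89 = (1,0,8)_9 → 1² + 0² + 8² = 65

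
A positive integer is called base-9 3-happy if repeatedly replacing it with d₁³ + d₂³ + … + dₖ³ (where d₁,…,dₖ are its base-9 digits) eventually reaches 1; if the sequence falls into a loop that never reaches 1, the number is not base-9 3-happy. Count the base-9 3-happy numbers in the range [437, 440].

1

437: 437 → 277 → 397 → 577 → 345 → 99 → 9 → 1  — base-9 3-happy
438: 438 → 368 → 640 → 856 → 128 → 134 → 638 → 1198 → 470 → 476 → 980 → 540 → 432 → 152 → 856  — not base-9 3-happy
439: 439 → 495 → 217 → 225 → 351 → 91 → 3 → 27 → 27  — not base-9 3-happy
440: 440 → 664 → 856 → 128 → 134 → 638 → 1198 → 470 → 476 → 980 → 540 → 432 → 152 → 856  — not base-9 3-happy
base-9 3-happy: 437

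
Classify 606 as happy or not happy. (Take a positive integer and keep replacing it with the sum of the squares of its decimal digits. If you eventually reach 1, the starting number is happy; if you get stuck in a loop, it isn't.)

606 → 72
72 → 53
53 → 34
34 → 25
25 → 29
29 → 85
85 → 89
89 → 145
145 → 42
42 → 20
20 → 4
4 → 16
16 → 37
37 → 58
58 → 89  — 89 already seen; the sequence cycles without reaching 1.

not happy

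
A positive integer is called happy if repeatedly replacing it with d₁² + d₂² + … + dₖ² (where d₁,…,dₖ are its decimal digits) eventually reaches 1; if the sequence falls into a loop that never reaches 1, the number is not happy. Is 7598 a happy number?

happy

7598 → 7² + 5² + 9² + 8² = 219
219 → 2² + 1² + 9² = 86
86 → 8² + 6² = 100
100 → 1² + 0² + 0² = 1  — reached 1.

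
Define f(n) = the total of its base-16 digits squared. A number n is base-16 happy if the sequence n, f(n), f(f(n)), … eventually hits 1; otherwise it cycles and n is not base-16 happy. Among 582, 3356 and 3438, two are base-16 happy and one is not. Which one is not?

582

582: 582 → 56 → 73 → 97 → 37 → 29 → 170 → 200 → 208 → 169 → 181 → 146 → 85 → 50 → 13 → 169  — repeats 169 (not base-16 happy)
3356: 3356 → 314 → 110 → 232 → 260 → 17 → 2 → 4 → 16 → 1  — reaches 1 (base-16 happy)
3438: 3438 → 401 → 83 → 34 → 8 → 64 → 16 → 1  — reaches 1 (base-16 happy)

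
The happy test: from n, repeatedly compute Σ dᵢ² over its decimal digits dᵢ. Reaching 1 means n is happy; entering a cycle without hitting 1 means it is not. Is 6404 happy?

happy

6404 → 6² + 4² + 0² + 4² = 68
68 → 6² + 8² = 100
100 → 1² + 0² + 0² = 1  — reached 1.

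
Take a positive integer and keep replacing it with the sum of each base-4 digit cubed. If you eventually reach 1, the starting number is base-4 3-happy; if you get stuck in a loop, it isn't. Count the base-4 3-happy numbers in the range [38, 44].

38: 38 → 17 → 2 → 8 → 8  — not base-4 3-happy
39: 39 → 36 → 9 → 9  — not base-4 3-happy
40: 40 → 16 → 1  — base-4 3-happy
41: 41 → 17 → 2 → 8 → 8  — not base-4 3-happy
42: 42 → 24 → 9 → 9  — not base-4 3-happy
43: 43 → 43  — not base-4 3-happy
44: 44 → 35 → 35  — not base-4 3-happy
base-4 3-happy: 40

1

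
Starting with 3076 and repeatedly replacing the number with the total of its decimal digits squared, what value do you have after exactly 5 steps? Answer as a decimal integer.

1

3076 → 94
94 → 97
97 → 130
130 → 10
10 → 1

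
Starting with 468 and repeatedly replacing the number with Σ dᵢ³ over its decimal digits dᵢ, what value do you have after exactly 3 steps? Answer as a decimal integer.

468 → 4³ + 6³ + 8³ = 792
792 → 7³ + 9³ + 2³ = 1080
1080 → 1³ + 0³ + 8³ + 0³ = 513

513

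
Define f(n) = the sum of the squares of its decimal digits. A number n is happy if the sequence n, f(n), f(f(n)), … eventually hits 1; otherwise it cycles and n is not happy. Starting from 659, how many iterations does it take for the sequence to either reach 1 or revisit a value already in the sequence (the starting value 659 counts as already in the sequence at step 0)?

15

659 → 6² + 5² + 9² = 36 + 25 + 81 = 142
142 → 1² + 4² + 2² = 1 + 16 + 4 = 21
21 → 2² + 1² = 4 + 1 = 5
5 → 5² = 25
25 → 2² + 5² = 4 + 25 = 29
29 → 2² + 9² = 4 + 81 = 85
85 → 8² + 5² = 64 + 25 = 89
89 → 8² + 9² = 64 + 81 = 145
145 → 1² + 4² + 5² = 1 + 16 + 25 = 42
42 → 4² + 2² = 16 + 4 = 20
20 → 2² + 0² = 4 + 0 = 4
4 → 4² = 16
16 → 1² + 6² = 1 + 36 = 37
37 → 3² + 7² = 9 + 49 = 58
58 → 5² + 8² = 25 + 64 = 89  — 89 repeats.
That took 15 steps.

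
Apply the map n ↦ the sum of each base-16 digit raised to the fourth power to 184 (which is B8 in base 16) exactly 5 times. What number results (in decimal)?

1313

184 = (11,8)_16 → 18737
18737 = (4,9,3,1)_16 → 6899
6899 = (1,10,15,3)_16 → 60707
60707 = (14,13,2,3)_16 → 67074
67074 = (1,0,6,0,2)_16 → 1313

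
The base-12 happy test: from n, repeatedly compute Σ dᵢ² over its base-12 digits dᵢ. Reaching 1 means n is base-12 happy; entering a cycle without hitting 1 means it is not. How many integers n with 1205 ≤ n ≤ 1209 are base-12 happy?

1205: 1205 → 105 → 145 → 2 → 4 → 16 → 17 → 26 → 8 → 64 → 41 → 34 → 104 → 128 → 164 → 66 → 61 → 26  — not base-12 happy
1206: 1206 → 116 → 145 → 2 → 4 → 16 → 17 → 26 → 8 → 64 → 41 → 34 → 104 → 128 → 164 → 66 → 61 → 26  — not base-12 happy
1207: 1207 → 129 → 181 → 11 → 121 → 101 → 89 → 74 → 40 → 25 → 5 → 25  — not base-12 happy
1208: 1208 → 144 → 1  — base-12 happy
1209: 1209 → 161 → 27 → 13 → 2 → 4 → 16 → 17 → 26 → 8 → 64 → 41 → 34 → 104 → 128 → 164 → 66 → 61 → 26  — not base-12 happy
base-12 happy: 1208

1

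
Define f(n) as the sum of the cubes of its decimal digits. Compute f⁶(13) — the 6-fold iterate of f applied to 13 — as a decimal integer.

133

13 → 1³ + 3³ = 28
28 → 2³ + 8³ = 520
520 → 5³ + 2³ + 0³ = 133
133 → 1³ + 3³ + 3³ = 55
55 → 5³ + 5³ = 250
250 → 2³ + 5³ + 0³ = 133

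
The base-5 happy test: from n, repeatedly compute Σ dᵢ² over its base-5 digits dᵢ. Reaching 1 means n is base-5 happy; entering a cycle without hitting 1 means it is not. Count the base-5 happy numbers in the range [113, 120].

113: 113 → 29 → 17 → 13 → 13  (repeats 13)
114: 114 → 36 → 6 → 2 → 4 → 16 → 10 → 4  (repeats 4)
115: 115 → 25 → 1  (reaches 1)
116: 116 → 26 → 2 → 4 → 16 → 10 → 4  (repeats 4)
117: 117 → 29 → 17 → 13 → 13  (repeats 13)
118: 118 → 34 → 18 → 18  (repeats 18)
119: 119 → 41 → 11 → 5 → 1  (reaches 1)
120: 120 → 32 → 6 → 2 → 4 → 16 → 10 → 4  (repeats 4)
base-5 happy: 115, 119

2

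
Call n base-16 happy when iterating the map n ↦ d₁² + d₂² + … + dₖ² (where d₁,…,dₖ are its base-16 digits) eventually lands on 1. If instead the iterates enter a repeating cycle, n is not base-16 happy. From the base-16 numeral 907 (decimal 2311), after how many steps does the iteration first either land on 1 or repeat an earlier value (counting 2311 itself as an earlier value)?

2311 = (9,0,7)_16 → 9² + 0² + 7² = 81 + 0 + 49 = 130
130 = (8,2)_16 → 8² + 2² = 64 + 4 = 68
68 = (4,4)_16 → 4² + 4² = 16 + 16 = 32
32 = (2,0)_16 → 2² + 0² = 4 + 0 = 4
4 = (4)_16 → 4² = 16
16 = (1,0)_16 → 1² + 0² = 1 + 0 = 1  — reached 1.
That took 6 steps.

6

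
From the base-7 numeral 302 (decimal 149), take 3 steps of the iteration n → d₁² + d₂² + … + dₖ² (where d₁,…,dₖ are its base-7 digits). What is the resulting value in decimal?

29

149 = (3,0,2)_7 → 3² + 0² + 2² = 13
13 = (1,6)_7 → 1² + 6² = 37
37 = (5,2)_7 → 5² + 2² = 29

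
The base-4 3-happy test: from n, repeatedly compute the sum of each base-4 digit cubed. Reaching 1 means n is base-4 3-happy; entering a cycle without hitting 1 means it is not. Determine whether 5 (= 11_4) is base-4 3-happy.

5 = (1,1)_4 → 2
2 = (2)_4 → 8
8 = (2,0)_4 → 8  — 8 already seen; the sequence cycles without reaching 1.

not base-4 3-happy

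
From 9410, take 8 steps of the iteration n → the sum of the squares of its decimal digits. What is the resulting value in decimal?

58

9410 → 9² + 4² + 1² + 0² = 98
98 → 9² + 8² = 145
145 → 1² + 4² + 5² = 42
42 → 4² + 2² = 20
20 → 2² + 0² = 4
4 → 4² = 16
16 → 1² + 6² = 37
37 → 3² + 7² = 58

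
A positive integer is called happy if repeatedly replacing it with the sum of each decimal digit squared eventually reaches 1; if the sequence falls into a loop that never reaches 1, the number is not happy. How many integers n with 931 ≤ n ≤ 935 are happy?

2

931: 931 → 91 → 82 → 68 → 100 → 1  (reaches 1)
932: 932 → 94 → 97 → 130 → 10 → 1  (reaches 1)
933: 933 → 99 → 162 → 41 → 17 → 50 → 25 → 29 → 85 → 89 → 145 → 42 → 20 → 4 → 16 → 37 → 58 → 89  (repeats 89)
934: 934 → 106 → 37 → 58 → 89 → 145 → 42 → 20 → 4 → 16 → 37  (repeats 37)
935: 935 → 115 → 27 → 53 → 34 → 25 → 29 → 85 → 89 → 145 → 42 → 20 → 4 → 16 → 37 → 58 → 89  (repeats 89)
happy: 931, 932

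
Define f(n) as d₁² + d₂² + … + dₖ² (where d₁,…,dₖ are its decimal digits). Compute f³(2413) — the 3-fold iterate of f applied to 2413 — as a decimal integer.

81

2413 → 2² + 4² + 1² + 3² = 4 + 16 + 1 + 9 = 30
30 → 3² + 0² = 9 + 0 = 9
9 → 9² = 81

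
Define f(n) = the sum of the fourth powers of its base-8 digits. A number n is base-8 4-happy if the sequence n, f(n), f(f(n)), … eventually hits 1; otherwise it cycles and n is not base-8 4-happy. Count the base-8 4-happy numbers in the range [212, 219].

212: 212 → 353 → 882 → 1938 → 1409 → 1313 → 529 → 18 → 32 → 256 → 256  (repeats 256)
213: 213 → 722 → 114 → 1313 → 529 → 18 → 32 → 256 → 256  (repeats 256)
214: 214 → 1393 → 1938 → 1409 → 1313 → 529 → 18 → 32 → 256 → 256  (repeats 256)
215: 215 → 2498 → 2673 → 1923 → 1458 → 2624 → 626 → 1314 → 544 → 257 → 257  (repeats 257)
216: 216 → 162 → 288 → 512 → 1  (reaches 1)
217: 217 → 163 → 353 → 882 → 1938 → 1409 → 1313 → 529 → 18 → 32 → 256 → 256  (repeats 256)
218: 218 → 178 → 1328 → 1568 → 337 → 642 → 33 → 257 → 257  (repeats 257)
219: 219 → 243 → 1458 → 2624 → 626 → 1314 → 544 → 257 → 257  (repeats 257)
base-8 4-happy: 216

1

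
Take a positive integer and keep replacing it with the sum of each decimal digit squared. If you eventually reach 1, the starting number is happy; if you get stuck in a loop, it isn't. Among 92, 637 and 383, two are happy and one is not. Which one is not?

92

92: 92 → 85 → 89 → 145 → 42 → 20 → 4 → 16 → 37 → 58 → 89  — repeats 89 (not happy)
637: 637 → 94 → 97 → 130 → 10 → 1  — reaches 1 (happy)
383: 383 → 82 → 68 → 100 → 1  — reaches 1 (happy)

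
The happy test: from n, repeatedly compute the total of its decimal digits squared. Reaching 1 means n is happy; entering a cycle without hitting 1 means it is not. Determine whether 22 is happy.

22 → 8
8 → 64
64 → 52
52 → 29
29 → 85
85 → 89
89 → 145
145 → 42
42 → 20
20 → 4
4 → 16
16 → 37
37 → 58
58 → 89  — 89 already seen; the sequence cycles without reaching 1.

not happy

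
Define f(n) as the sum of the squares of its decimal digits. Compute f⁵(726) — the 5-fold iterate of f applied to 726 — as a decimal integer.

726 → 7² + 2² + 6² = 89
89 → 8² + 9² = 145
145 → 1² + 4² + 5² = 42
42 → 4² + 2² = 20
20 → 2² + 0² = 4

4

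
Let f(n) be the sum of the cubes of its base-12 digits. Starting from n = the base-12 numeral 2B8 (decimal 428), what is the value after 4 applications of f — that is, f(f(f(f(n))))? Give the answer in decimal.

428 = (2,11,8)_12 → 1851
1851 = (1,0,10,3)_12 → 1028
1028 = (7,1,8)_12 → 856
856 = (5,11,4)_12 → 1520

1520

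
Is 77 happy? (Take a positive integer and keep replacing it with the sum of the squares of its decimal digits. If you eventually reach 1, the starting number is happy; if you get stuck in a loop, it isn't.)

not happy

77 → 7² + 7² = 98
98 → 9² + 8² = 145
145 → 1² + 4² + 5² = 42
42 → 4² + 2² = 20
20 → 2² + 0² = 4
4 → 4² = 16
16 → 1² + 6² = 37
37 → 3² + 7² = 58
58 → 5² + 8² = 89
89 → 8² + 9² = 145  — 145 already seen; the sequence cycles without reaching 1.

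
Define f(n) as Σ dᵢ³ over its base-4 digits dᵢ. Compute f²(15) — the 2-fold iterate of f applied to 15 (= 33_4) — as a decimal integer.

15 = (3,3)_4 → 3³ + 3³ = 54
54 = (3,1,2)_4 → 3³ + 1³ + 2³ = 36

36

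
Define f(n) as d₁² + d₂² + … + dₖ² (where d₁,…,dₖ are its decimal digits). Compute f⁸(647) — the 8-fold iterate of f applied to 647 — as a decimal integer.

145

647 → 6² + 4² + 7² = 101
101 → 1² + 0² + 1² = 2
2 → 2² = 4
4 → 4² = 16
16 → 1² + 6² = 37
37 → 3² + 7² = 58
58 → 5² + 8² = 89
89 → 8² + 9² = 145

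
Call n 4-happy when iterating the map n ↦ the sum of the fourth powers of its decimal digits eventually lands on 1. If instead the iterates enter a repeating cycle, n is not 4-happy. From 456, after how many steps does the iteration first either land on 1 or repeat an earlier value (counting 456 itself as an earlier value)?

12

456 → 4⁴ + 5⁴ + 6⁴ = 2177
2177 → 2⁴ + 1⁴ + 7⁴ + 7⁴ = 4819
4819 → 4⁴ + 8⁴ + 1⁴ + 9⁴ = 10914
10914 → 1⁴ + 0⁴ + 9⁴ + 1⁴ + 4⁴ = 6819
6819 → 6⁴ + 8⁴ + 1⁴ + 9⁴ = 11954
11954 → 1⁴ + 1⁴ + 9⁴ + 5⁴ + 4⁴ = 7444
7444 → 7⁴ + 4⁴ + 4⁴ + 4⁴ = 3169
3169 → 3⁴ + 1⁴ + 6⁴ + 9⁴ = 7939
7939 → 7⁴ + 9⁴ + 3⁴ + 9⁴ = 15604
15604 → 1⁴ + 5⁴ + 6⁴ + 0⁴ + 4⁴ = 2178
2178 → 2⁴ + 1⁴ + 7⁴ + 8⁴ = 6514
6514 → 6⁴ + 5⁴ + 1⁴ + 4⁴ = 2178  — 2178 repeats.
That took 12 steps.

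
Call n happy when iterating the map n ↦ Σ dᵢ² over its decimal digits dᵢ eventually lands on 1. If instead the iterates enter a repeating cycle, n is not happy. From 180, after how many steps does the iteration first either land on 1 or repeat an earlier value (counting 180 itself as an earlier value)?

11

180 → 1² + 8² + 0² = 1 + 64 + 0 = 65
65 → 6² + 5² = 36 + 25 = 61
61 → 6² + 1² = 36 + 1 = 37
37 → 3² + 7² = 9 + 49 = 58
58 → 5² + 8² = 25 + 64 = 89
89 → 8² + 9² = 64 + 81 = 145
145 → 1² + 4² + 5² = 1 + 16 + 25 = 42
42 → 4² + 2² = 16 + 4 = 20
20 → 2² + 0² = 4 + 0 = 4
4 → 4² = 16
16 → 1² + 6² = 1 + 36 = 37  — 37 repeats.
That took 11 steps.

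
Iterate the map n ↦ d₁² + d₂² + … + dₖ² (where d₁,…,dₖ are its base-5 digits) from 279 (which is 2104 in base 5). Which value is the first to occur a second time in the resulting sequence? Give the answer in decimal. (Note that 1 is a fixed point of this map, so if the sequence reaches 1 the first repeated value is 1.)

13

279 = (2,1,0,4)_5 → 2² + 1² + 0² + 4² = 21
21 = (4,1)_5 → 4² + 1² = 17
17 = (3,2)_5 → 3² + 2² = 13
13 = (2,3)_5 → 2² + 3² = 13  — 13 already appeared earlier.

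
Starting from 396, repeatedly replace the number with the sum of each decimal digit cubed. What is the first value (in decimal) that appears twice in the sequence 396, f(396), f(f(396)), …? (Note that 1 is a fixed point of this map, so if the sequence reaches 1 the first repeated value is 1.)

396 → 972
972 → 1080
1080 → 513
513 → 153
153 → 153  — 153 already appeared earlier.

153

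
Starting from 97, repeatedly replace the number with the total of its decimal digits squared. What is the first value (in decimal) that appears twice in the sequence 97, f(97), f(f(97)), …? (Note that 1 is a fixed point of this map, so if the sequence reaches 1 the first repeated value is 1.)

1

97 → 9² + 7² = 81 + 49 = 130
130 → 1² + 3² + 0² = 1 + 9 + 0 = 10
10 → 1² + 0² = 1 + 0 = 1  — reached the fixed point 1.
1 → 1, so 1 is the first repeated value.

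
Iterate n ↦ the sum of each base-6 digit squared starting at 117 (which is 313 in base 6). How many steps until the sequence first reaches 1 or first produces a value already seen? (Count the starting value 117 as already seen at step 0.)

11

117 = (3,1,3)_6 → 3² + 1² + 3² = 9 + 1 + 9 = 19
19 = (3,1)_6 → 3² + 1² = 9 + 1 = 10
10 = (1,4)_6 → 1² + 4² = 1 + 16 = 17
17 = (2,5)_6 → 2² + 5² = 4 + 25 = 29
29 = (4,5)_6 → 4² + 5² = 16 + 25 = 41
41 = (1,0,5)_6 → 1² + 0² + 5² = 1 + 0 + 25 = 26
26 = (4,2)_6 → 4² + 2² = 16 + 4 = 20
20 = (3,2)_6 → 3² + 2² = 9 + 4 = 13
13 = (2,1)_6 → 2² + 1² = 4 + 1 = 5
5 = (5)_6 → 5² = 25
25 = (4,1)_6 → 4² + 1² = 16 + 1 = 17  — 17 repeats.
That took 11 steps.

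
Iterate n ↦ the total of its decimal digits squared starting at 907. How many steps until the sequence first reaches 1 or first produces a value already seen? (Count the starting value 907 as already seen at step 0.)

3

907 → 9² + 0² + 7² = 130
130 → 1² + 3² + 0² = 10
10 → 1² + 0² = 1  — reached 1.
That took 3 steps.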